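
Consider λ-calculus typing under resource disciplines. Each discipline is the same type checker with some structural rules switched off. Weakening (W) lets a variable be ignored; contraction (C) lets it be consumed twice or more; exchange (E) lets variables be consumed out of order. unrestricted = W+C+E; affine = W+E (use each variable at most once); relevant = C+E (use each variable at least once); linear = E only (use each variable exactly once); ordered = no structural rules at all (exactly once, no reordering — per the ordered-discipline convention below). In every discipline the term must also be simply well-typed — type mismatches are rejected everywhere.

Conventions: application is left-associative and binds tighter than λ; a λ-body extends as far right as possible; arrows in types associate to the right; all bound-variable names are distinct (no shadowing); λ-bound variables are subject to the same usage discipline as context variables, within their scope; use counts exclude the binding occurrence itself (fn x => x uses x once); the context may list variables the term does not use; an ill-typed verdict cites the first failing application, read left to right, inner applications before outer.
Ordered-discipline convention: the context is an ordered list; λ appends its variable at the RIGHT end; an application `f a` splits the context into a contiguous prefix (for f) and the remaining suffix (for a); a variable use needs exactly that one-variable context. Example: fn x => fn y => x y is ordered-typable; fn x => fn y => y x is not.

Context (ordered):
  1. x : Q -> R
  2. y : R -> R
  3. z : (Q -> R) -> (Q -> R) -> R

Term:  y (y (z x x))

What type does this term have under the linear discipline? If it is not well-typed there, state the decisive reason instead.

not well-typed under linear — x ×2, y ×2 used more than once (contraction)
counts: x: 2×; y: 2×; z: 1×
uses in reading order: y, y, z, x, x
typing: ✓ — R
per-discipline verdicts: ordered ✗; linear ✗; affine ✗; relevant ✓; unrestricted ✓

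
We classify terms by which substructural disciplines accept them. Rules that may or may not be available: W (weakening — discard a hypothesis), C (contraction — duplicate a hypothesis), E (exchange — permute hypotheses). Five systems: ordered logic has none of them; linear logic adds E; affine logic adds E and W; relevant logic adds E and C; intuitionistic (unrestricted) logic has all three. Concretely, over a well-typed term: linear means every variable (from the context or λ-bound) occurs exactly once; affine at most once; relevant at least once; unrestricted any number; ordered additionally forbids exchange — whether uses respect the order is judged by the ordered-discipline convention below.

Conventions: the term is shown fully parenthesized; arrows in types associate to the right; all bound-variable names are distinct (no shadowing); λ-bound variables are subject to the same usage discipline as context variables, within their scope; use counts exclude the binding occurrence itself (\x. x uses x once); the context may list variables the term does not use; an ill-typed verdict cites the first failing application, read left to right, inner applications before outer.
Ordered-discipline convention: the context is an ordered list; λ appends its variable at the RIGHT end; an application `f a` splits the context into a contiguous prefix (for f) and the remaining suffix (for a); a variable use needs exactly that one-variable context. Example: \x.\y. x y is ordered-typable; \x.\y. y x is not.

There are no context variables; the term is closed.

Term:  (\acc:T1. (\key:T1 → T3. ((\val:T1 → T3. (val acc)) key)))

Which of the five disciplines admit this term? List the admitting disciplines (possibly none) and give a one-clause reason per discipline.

admitted by: linear, affine, relevant, unrestricted
usage: acc (bound)=1; key (bound)=1; val (bound)=1
use order (left to right): val, acc, key
typing: well-typed at T1 → (T1 → T3) → T3
ordered ✗ (use order val, acc, key needs exchange)
linear ✓ (single use per variable (acc, key, val))
affine ✓ (acc, key, val: no repeats, contraction unneeded)
relevant ✓ (at least one use each (acc, key, val))
unrestricted ✓ (well-typed at T1 → (T1 → T3) → T3; no restrictions here)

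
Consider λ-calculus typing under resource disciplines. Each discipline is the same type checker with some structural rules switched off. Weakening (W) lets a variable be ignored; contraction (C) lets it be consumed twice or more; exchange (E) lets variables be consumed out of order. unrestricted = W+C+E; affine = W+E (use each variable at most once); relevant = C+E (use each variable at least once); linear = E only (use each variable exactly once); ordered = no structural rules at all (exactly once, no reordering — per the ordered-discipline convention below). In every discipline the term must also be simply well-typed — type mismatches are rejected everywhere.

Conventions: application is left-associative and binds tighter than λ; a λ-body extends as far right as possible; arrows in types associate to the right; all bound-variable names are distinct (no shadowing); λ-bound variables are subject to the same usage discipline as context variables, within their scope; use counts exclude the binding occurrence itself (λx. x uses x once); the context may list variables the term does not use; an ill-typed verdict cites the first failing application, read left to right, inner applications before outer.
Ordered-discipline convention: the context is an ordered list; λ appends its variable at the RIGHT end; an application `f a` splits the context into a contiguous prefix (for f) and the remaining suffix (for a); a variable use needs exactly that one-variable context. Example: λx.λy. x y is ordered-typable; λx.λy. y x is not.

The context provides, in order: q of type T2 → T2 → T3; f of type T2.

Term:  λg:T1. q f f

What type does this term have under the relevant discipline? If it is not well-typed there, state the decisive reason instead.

not well-typed under relevant — unused: g — weakening required
counts: q ×1; f ×2; g [bound] ×0
use order (left to right): q, f, f
typing: well-typed at T1 → T3
summary: ordered ✗ · linear ✗ · affine ✗ · relevant ✗ · unrestricted ✓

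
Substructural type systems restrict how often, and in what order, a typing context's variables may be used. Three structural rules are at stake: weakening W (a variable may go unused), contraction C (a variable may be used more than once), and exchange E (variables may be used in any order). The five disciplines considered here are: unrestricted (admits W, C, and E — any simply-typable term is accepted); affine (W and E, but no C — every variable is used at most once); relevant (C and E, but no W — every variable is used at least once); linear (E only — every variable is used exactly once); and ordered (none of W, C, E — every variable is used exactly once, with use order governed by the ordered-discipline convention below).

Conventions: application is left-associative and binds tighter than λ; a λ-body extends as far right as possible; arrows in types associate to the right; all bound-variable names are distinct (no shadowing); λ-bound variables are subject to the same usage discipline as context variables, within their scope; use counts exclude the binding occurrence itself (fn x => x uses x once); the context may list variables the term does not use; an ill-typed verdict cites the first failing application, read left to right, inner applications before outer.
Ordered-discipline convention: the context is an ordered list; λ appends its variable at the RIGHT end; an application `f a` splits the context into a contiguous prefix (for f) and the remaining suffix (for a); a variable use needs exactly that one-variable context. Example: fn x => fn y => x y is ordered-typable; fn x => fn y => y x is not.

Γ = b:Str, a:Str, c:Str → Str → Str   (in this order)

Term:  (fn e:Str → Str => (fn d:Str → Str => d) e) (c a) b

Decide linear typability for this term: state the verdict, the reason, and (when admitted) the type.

yes — each of b, a, c, e, d used exactly once; term : Str
use counts: b=1; a=1; c=1; e [bound]=1; d [bound]=1
uses in reading order: d, e, c, a, b
typing: well-typed — term : Str
per-discipline verdicts: ordered ✗; linear ✓; affine ✓; relevant ✓; unrestricted ✓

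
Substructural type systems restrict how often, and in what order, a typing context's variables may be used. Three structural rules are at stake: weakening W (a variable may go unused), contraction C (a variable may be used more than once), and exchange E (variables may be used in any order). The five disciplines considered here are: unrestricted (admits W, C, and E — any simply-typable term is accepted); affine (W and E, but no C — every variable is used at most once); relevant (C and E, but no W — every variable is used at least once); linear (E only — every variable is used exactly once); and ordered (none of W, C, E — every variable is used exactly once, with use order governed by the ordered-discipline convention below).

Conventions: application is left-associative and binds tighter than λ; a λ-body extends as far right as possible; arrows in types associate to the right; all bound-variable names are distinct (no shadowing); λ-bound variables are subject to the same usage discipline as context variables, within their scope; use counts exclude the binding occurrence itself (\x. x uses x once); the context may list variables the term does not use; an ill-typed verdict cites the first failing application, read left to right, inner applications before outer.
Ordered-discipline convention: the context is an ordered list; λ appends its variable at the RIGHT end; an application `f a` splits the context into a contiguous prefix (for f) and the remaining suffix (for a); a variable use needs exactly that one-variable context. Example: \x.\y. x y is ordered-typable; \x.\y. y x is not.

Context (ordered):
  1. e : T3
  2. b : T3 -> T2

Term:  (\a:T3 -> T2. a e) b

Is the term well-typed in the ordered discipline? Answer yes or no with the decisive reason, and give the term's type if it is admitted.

no — needs exchange: uses follow a, e, b
use counts: e=1; b=1; a (bound)=1
order of uses: a, e, b
typing: well-typed at T2
per-discipline verdicts: ordered ✗ | linear ✓ | affine ✓ | relevant ✓ | unrestricted ✓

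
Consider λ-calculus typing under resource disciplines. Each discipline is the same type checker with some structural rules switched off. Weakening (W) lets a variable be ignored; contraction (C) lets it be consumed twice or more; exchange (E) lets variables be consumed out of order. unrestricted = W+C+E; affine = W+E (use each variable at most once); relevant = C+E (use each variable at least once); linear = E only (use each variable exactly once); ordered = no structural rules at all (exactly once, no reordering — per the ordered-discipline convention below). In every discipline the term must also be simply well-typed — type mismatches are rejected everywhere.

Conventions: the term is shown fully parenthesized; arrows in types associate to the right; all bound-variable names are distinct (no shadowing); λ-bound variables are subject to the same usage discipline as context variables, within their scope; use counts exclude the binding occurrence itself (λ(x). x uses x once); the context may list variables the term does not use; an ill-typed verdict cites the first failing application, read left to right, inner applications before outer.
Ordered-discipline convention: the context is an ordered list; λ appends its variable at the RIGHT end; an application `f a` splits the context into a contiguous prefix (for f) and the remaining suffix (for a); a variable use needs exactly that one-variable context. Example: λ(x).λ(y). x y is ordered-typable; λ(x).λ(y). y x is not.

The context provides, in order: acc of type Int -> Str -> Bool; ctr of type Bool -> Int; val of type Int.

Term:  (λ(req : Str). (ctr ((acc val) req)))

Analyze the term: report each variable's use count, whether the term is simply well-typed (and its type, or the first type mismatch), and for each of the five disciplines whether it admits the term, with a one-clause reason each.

variable uses: acc ×1; ctr ×1; val ×1; req [bound] ×1
uses in reading order: ctr, acc, val, req
typing: ✓ — Str -> Int
ordered: ✗, needs exchange: uses follow ctr, acc, val, req
linear: ✓, acc, ctr, val, req: one use apiece
affine: ✓, acc, ctr, val, req: no repeats, contraction unneeded
relevant: ✓, at least one use each (acc, ctr, val, req)
unrestricted: ✓, type-checks (Str -> Int) and nothing is barred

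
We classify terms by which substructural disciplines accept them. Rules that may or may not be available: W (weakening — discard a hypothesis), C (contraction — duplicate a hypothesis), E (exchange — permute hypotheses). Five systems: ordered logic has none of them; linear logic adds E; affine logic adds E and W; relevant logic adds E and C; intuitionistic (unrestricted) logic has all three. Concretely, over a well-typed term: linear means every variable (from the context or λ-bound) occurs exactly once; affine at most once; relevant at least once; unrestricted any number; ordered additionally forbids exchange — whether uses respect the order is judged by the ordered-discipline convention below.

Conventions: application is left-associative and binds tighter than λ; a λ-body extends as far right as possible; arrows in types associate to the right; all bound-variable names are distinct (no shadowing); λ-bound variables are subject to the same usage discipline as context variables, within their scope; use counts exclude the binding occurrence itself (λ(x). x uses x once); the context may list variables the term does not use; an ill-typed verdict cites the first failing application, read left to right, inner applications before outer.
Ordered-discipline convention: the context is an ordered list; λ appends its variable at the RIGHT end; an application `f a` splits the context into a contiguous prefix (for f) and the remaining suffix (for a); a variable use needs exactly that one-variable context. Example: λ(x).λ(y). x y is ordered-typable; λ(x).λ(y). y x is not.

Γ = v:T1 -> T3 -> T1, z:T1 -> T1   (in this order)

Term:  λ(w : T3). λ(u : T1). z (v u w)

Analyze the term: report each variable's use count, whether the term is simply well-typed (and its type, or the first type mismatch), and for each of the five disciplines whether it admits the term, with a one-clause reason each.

variable uses: v ×1; z ×1; w (bound) ×1; u (bound) ×1
left-to-right use order: z, v, u, w
typing: well-typed at T3 -> T1 -> T1
ordered ✗ (no ordered split (uses run z, v, u, w))
linear ✓ (exactly-once usage across v, z, w, u)
affine ✓ (no duplicate uses among v, z, w, u)
relevant ✓ (none of v, z, w, u goes unused)
unrestricted ✓ (simply typable at T3 -> T1 -> T1; W, C, E all held)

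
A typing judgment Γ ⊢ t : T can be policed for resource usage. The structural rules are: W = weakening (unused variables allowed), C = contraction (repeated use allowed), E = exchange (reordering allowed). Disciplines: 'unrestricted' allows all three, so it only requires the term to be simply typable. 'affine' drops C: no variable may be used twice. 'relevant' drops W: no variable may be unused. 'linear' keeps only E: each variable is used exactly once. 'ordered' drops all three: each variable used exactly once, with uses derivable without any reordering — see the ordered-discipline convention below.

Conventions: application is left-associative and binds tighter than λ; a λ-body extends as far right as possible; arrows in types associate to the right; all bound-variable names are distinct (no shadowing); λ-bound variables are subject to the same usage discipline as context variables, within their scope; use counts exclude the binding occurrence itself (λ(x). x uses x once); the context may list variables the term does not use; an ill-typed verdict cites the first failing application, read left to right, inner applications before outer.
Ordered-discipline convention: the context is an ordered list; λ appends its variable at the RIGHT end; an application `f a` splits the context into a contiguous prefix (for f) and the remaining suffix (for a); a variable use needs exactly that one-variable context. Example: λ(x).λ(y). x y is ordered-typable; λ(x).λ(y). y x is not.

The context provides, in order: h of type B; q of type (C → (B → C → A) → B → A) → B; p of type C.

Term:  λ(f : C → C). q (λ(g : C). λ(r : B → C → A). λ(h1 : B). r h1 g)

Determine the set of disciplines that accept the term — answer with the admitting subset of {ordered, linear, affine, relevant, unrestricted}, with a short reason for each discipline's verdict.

admitting disciplines: affine, unrestricted
usage: h: 0×; q: 1×; p: 0×; f [bound]: 0×; g [bound]: 1×; r [bound]: 1×; h1 [bound]: 1×
use order (left to right): q, r, h1, g
typing: well-typed — term : (C → C) → B
ordered: ✗ — h, p, f left unused
linear: ✗ — h, p, f left unused
affine: ✓ — at most one use each (h, q, p, f, g, r, h1)
relevant: ✗ — h, p, f left unused
unrestricted: ✓ — well-typed at (C → C) → B; no restrictions here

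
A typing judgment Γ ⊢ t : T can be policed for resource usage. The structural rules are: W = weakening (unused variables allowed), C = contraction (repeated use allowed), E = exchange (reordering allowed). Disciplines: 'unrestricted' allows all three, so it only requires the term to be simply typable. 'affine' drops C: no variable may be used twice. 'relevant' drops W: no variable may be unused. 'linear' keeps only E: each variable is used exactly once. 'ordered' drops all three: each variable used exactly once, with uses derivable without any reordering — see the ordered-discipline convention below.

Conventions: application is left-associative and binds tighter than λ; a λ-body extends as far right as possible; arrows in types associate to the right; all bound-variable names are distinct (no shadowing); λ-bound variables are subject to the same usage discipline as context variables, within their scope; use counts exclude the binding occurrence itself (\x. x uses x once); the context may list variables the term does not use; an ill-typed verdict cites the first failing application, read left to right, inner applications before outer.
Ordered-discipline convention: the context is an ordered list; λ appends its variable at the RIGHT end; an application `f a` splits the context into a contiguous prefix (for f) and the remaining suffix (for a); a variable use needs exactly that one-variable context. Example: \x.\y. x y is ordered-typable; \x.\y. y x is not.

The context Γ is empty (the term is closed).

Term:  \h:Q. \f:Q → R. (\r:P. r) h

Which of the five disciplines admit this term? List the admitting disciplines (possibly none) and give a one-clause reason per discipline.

accepted by: none
usage: h [bound]: 1×; f [bound]: 0×; r [bound]: 1×
uses in reading order: r, h
typing: ill-typed: a function awaiting P gets Q
ordered: ✗, not simply typable
linear: ✗, fails simple typing
affine: ✗, a type mismatch blocks all five
relevant: ✗, the type mismatch rejects it
unrestricted: ✗, not simply typable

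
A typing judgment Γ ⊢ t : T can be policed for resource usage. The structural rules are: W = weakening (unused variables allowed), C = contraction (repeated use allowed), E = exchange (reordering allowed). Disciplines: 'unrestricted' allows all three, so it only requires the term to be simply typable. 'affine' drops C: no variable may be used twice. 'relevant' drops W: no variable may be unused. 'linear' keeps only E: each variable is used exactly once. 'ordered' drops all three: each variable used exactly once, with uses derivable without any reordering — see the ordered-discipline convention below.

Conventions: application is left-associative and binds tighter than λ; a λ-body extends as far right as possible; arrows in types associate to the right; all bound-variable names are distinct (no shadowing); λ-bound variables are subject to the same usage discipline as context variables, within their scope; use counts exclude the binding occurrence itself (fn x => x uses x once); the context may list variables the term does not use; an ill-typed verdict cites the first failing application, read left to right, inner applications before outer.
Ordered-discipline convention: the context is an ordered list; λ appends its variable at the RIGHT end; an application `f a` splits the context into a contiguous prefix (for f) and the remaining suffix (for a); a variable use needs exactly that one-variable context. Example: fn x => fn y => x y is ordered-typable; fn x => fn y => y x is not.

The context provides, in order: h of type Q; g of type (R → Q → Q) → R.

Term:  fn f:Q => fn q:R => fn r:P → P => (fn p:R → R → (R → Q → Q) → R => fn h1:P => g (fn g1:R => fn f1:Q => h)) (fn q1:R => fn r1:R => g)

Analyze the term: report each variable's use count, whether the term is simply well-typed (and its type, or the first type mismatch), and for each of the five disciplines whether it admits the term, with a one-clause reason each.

usage: h=1; g=2; f [bound]=0; q [bound]=0; r [bound]=0; p [bound]=0; h1 [bound]=0; g1 [bound]=0; f1 [bound]=0; q1 [bound]=0; r1 [bound]=0
uses in reading order: g, h, g
typing: well-typed — term : Q → R → (P → P) → P → R
ordered ✗ (uses contraction: g ×2; unused: f, q, r, p, h1, g1, f1, q1, r1 — weakening required)
linear ✗ (uses contraction: g ×2; unused: f, q, r, p, h1, g1, f1, q1, r1 — weakening required)
affine ✗ (uses contraction: g ×2)
relevant ✗ (unused: f, q, r, p, h1, g1, f1, q1, r1 — weakening required)
unrestricted ✓ (typability at Q → R → (P → P) → P → R is all that's needed)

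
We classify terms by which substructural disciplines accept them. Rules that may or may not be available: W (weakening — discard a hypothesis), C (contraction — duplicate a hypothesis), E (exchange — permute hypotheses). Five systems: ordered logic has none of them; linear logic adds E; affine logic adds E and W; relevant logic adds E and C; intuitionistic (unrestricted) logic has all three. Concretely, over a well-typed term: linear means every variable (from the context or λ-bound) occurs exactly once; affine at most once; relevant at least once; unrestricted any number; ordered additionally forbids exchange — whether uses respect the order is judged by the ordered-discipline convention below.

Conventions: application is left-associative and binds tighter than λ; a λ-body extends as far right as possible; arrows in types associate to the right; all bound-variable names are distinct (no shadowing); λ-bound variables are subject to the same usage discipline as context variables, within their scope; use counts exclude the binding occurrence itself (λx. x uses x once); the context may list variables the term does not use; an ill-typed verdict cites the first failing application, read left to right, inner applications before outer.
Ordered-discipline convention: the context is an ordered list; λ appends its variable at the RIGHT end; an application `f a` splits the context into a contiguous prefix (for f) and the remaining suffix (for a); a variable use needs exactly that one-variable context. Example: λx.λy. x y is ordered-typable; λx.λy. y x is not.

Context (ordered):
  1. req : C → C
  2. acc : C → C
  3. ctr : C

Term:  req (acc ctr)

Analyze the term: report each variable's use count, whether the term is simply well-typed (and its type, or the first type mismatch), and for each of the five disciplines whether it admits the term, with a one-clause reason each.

variable uses: req ×1; acc ×1; ctr ×1
left-to-right use order: req, acc, ctr
typing: ✓ — C
ordered: ✓, req, acc, ctr: once each, no exchange needed
linear: ✓, each of req, acc, ctr used exactly once
affine: ✓, no duplicate uses among req, acc, ctr
relevant: ✓, every one of req, acc, ctr appears
unrestricted: ✓, simply typable at C; W, C, E all held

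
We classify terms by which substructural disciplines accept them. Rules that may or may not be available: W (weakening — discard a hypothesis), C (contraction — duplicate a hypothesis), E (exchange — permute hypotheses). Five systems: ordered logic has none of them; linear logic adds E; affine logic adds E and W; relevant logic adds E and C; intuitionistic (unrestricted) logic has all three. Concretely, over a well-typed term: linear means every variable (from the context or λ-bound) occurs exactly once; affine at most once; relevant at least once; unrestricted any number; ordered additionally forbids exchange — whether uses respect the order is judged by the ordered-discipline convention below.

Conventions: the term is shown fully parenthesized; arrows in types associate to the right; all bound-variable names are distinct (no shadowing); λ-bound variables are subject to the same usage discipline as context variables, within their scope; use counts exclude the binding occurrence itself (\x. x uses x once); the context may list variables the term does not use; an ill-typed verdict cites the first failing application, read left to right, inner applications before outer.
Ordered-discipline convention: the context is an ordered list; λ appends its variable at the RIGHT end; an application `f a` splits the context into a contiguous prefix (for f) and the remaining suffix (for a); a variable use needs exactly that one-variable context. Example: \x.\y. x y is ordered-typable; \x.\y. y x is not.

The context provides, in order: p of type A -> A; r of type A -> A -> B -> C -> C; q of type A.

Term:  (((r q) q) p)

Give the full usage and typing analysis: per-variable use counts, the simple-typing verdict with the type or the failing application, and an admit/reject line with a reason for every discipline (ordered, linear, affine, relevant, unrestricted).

usage: p: 1; r: 1; q: 2
use order (left to right): r, q, q, p
typing: ill-typed: an argument A -> A mismatches the expected B
ordered ✗ (the type mismatch rejects it)
linear ✗ (not simply typable)
affine ✗ (fails simple typing)
relevant ✗ (a type mismatch blocks all five)
unrestricted ✗ (the type mismatch rejects it)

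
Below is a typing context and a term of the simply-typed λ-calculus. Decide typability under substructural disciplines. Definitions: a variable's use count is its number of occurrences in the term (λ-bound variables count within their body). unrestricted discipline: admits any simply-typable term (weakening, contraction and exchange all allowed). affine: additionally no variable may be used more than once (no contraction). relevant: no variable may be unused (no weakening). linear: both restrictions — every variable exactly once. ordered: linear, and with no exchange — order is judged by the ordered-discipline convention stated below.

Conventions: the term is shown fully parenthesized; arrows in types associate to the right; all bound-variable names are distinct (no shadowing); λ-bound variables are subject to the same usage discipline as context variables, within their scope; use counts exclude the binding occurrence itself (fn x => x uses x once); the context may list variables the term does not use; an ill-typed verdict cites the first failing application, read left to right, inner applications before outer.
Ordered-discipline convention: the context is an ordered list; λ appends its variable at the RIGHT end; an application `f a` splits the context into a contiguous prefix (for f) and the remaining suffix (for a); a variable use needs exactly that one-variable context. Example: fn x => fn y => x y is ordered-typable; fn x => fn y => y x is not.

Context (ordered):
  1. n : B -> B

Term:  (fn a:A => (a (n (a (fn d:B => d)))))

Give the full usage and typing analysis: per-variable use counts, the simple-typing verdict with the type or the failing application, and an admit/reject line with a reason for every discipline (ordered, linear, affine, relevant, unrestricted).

variable uses: n ×1, a (bound) ×2, d (bound) ×1
order of uses: a, n, a, d
typing: ill-typed: non-arrow in function slot: A
ordered: ✗ — a type mismatch blocks all five
linear: ✗ — the type mismatch rejects it
affine: ✗ — not simply typable
relevant: ✗ — fails simple typing
unrestricted: ✗ — a type mismatch blocks all five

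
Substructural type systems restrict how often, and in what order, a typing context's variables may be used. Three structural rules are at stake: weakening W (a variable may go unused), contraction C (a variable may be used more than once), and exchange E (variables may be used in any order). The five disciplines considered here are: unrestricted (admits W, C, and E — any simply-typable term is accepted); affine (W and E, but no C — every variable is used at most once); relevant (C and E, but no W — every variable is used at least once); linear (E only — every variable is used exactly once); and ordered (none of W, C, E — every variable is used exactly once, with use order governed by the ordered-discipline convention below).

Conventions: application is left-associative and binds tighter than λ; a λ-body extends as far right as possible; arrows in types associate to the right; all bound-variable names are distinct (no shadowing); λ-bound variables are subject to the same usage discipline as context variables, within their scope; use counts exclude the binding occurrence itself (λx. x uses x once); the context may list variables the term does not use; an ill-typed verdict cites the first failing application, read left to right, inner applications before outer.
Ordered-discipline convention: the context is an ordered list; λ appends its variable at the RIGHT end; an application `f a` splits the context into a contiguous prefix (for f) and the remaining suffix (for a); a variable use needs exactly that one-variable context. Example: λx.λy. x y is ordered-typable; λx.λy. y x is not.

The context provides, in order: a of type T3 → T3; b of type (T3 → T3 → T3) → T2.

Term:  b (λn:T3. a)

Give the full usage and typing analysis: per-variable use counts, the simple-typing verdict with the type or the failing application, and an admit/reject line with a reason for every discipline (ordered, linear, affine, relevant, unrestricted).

usage: a ×1; b ×1; n [bound] ×0
order of uses: b, a
typing: well-typed — term : T2
ordered ✗ (unused: n — weakening required)
linear ✗ (unused: n — weakening required)
affine ✓ (no duplicate uses among a, b, n)
relevant ✗ (unused: n — weakening required)
unrestricted ✓ (simply typable at T2; W, C, E all held)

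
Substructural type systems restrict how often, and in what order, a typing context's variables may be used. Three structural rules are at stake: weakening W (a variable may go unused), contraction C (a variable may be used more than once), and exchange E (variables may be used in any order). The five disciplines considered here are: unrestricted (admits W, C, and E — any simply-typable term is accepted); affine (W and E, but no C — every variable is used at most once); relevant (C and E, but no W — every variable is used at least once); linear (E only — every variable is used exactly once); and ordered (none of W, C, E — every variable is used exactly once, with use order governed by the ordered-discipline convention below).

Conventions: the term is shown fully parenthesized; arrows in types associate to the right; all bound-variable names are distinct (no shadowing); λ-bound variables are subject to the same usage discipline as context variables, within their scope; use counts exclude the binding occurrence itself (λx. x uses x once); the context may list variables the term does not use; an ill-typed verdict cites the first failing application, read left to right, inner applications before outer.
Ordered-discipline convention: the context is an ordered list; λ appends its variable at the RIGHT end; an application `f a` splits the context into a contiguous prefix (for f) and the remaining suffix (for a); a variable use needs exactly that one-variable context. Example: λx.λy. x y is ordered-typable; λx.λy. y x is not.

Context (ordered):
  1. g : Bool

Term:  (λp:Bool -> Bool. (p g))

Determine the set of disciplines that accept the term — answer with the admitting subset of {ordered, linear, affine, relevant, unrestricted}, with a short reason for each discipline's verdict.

admitted by: linear, affine, relevant, unrestricted
use counts: g: 1×; p (λ-bound): 1×
left-to-right use order: p, g
typing: well-typed — term : (Bool -> Bool) -> Bool
ordered: ✗, no ordered split (uses run p, g)
linear: ✓, single use per variable (g, p)
affine: ✓, none of g, p used more than once
relevant: ✓, at least one use each (g, p)
unrestricted: ✓, typability at (Bool -> Bool) -> Bool is all that's needed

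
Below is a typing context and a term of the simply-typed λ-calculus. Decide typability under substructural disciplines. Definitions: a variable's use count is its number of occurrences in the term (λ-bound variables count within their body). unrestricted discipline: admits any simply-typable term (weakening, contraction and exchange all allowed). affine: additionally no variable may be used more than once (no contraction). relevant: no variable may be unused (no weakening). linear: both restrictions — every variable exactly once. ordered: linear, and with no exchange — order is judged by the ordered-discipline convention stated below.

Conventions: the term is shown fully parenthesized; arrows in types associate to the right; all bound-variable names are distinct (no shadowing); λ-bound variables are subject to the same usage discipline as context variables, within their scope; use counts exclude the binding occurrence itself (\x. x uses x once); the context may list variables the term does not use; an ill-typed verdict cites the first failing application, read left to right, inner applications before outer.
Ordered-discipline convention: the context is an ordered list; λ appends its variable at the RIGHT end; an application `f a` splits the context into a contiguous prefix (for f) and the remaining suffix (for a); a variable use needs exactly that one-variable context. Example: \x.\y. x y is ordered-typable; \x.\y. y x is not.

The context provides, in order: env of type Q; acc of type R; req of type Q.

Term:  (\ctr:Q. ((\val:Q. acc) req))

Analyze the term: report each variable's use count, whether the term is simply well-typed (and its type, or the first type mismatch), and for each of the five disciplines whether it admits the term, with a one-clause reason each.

variable uses: env: 0; acc: 1; req: 1; ctr (λ-bound): 0; val (λ-bound): 0
left-to-right use order: acc, req
typing: ✓ — Q → R
ordered ✗ (env, ctr, val never used (weakening))
linear ✗ (env, ctr, val never used (weakening))
affine ✓ (env, acc, req, ctr, val: no repeats, contraction unneeded)
relevant ✗ (env, ctr, val never used (weakening))
unrestricted ✓ (well-typed at Q → R; no restrictions here)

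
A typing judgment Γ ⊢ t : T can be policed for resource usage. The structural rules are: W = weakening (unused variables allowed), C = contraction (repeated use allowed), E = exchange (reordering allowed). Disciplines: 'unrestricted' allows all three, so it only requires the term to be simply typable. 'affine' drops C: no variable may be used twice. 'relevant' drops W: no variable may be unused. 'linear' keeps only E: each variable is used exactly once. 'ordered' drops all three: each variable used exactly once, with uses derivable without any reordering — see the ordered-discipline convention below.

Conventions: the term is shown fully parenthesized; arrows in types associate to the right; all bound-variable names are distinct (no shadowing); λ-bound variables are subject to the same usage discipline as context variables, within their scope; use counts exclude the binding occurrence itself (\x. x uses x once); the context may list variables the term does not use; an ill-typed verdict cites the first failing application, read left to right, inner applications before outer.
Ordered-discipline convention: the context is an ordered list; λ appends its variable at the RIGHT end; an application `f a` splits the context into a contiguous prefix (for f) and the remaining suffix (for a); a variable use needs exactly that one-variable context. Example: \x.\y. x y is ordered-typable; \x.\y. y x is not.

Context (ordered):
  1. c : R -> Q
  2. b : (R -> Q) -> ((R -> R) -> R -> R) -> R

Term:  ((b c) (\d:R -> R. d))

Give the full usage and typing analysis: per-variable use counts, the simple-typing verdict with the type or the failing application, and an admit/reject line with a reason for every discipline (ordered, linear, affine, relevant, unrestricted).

usage: c=1; b=1; d [bound]=1
left-to-right use order: b, c, d
typing: the term checks, with type R
ordered ✗ (needs exchange: uses follow b, c, d)
linear ✓ (each of c, b, d used exactly once)
affine ✓ (c, b, d: no repeats, contraction unneeded)
relevant ✓ (c, b, d: all used, weakening unneeded)
unrestricted ✓ (well-typed at R; no restrictions here)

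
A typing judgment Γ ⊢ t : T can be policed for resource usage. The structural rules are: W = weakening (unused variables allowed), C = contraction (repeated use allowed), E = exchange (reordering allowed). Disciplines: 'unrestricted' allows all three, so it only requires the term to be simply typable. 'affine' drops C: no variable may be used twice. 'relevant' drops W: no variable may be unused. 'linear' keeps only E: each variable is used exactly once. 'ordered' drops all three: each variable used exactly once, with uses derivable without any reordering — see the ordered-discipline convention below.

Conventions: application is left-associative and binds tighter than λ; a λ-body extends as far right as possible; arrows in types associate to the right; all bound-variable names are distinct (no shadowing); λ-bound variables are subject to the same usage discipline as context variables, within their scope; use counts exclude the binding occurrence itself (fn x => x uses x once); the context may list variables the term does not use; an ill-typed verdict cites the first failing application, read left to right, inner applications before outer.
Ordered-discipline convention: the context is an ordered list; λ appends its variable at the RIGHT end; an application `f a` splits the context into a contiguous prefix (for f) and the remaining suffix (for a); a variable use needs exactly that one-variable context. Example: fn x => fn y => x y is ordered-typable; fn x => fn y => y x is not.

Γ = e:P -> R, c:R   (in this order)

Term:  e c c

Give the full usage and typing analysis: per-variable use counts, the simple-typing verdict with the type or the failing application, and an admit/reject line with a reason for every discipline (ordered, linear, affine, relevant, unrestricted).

counts: e: 1; c: 2
uses in reading order: e, c, c
typing: ill-typed: a function awaiting P gets R
ordered: ✗, a type mismatch blocks all five
linear: ✗, the type mismatch rejects it
affine: ✗, not simply typable
relevant: ✗, fails simple typing
unrestricted: ✗, a type mismatch blocks all five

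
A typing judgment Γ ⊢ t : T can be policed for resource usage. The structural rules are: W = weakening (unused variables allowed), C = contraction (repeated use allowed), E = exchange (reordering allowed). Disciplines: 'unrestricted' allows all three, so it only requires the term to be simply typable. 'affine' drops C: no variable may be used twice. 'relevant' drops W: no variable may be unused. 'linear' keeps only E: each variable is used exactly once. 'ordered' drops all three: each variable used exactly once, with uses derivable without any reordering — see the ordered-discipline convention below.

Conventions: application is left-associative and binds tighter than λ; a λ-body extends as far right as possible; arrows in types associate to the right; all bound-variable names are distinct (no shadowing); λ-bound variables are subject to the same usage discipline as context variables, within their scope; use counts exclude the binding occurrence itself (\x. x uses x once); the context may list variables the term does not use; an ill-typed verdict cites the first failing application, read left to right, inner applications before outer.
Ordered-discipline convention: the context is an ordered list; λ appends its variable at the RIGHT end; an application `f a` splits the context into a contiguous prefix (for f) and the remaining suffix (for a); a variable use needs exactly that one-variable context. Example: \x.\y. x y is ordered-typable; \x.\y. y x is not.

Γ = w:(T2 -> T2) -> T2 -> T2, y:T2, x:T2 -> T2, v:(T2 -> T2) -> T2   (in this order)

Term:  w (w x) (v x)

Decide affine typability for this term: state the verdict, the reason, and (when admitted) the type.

no — repeated use of w ×2, x ×2
usage: w ×2; y ×0; x ×2; v ×1
order of uses: w, w, x, v, x
typing: ✓ — T2
per-discipline verdicts: ordered ✗; linear ✗; affine ✗; relevant ✗; unrestricted ✓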